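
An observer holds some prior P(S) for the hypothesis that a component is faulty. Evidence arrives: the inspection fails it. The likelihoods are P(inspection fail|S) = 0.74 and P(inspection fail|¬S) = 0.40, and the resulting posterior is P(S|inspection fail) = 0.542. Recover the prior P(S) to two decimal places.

P(S) = 0.39

Bayes' rule in odds form gives O(S|E) = O(S)·[P(E|S)/P(E|¬S)], hence O(S) = O(S|E)/LR.
Posterior odds = 0.542/(1−0.542) = 1.1834. LR = 0.74/0.40 = 1.8500.
Prior odds = 1.1834/1.8500 = 0.6397, so P(S) = 0.6397/(1+0.6397) ≈ 0.39.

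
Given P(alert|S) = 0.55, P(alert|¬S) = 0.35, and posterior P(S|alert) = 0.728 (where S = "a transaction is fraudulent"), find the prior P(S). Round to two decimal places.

In odds form, posterior odds = prior odds × likelihood ratio, so prior odds = posterior odds ÷ LR.
Posterior odds = 0.728/(1−0.728) = 2.6765. LR = 0.55/0.35 = 1.5714.
Prior odds = 2.6765/1.5714 = 1.7033, so P(S) = 1.7033/(1+1.7033) ≈ 0.63.

P(S) = 0.63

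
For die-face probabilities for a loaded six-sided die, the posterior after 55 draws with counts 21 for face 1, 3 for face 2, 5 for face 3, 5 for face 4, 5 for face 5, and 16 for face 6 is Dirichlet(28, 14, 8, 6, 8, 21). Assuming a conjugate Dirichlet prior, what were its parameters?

For a Dirichlet(α) prior with multinomial counts c, the posterior is Dirichlet(α + c) componentwise.
Subtract each count from the matching posterior parameter: 28−21=7, 14−3=11, 8−5=3, 6−5=1, 8−5=3, 21−16=5.

Dirichlet(7, 11, 3, 1, 3, 5)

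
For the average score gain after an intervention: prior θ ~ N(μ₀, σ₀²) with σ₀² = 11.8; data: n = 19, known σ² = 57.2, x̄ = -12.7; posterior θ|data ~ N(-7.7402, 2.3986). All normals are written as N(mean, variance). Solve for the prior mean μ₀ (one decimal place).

With known observation variance, the Normal–Normal posterior has precision τ_n = τ₀ + n/σ² and mean μ_n = (τ₀μ₀ + (n/σ²)x̄)/τ_n.
Here τ₀ = 1/11.8 = 0.084746 and τ_data = 19/57.2 = 0.332168, so τ_n = 0.416914.
Rearranging for μ₀: μ₀ = (μ_n·τ_n − τ_data·x̄)/τ₀ = (-7.7402·0.416914 − 0.332168·-12.7) / 0.084746 = 0.991536/0.084746 ≈ 11.7.

μ₀ = 11.7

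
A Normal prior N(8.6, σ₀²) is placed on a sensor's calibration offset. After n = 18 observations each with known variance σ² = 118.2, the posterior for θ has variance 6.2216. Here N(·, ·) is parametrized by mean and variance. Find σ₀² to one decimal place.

σ₀² = 118.4

Posterior precision equals prior precision plus data precision: 1/σ_n² = 1/σ₀² + n/σ².
So 1/σ₀² = 1/6.2216 − 18/118.2 = 0.160730 − 0.152284 = 0.008446.
Hence σ₀² = 1/0.008446 ≈ 118.4.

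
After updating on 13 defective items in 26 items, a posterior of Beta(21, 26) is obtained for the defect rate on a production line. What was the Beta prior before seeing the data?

Beta is conjugate to the binomial likelihood: posterior = Beta(α+s, β+f).
So α = 21 − 13 = 8 and β = 26 − 13 = 13.

Beta(8, 13)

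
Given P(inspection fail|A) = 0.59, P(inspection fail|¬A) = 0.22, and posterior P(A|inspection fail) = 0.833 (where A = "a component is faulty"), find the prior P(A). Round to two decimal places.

In odds form, posterior odds = prior odds × likelihood ratio, so prior odds = posterior odds ÷ LR.
Posterior odds = 0.833/(1−0.833) = 4.9880. LR = 0.59/0.22 = 2.6818.
Prior odds = 4.9880/2.6818 = 1.8599, so P(A) = 1.8599/(1+1.8599) ≈ 0.65.

P(A) = 0.65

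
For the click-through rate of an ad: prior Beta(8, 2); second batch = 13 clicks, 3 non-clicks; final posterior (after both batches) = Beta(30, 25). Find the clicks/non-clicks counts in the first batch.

9 clicks and 20 non-clicks

Because Beta–binomial updating is additive in the counts, the combined data contributed (α_post−α_prior, β_post−β_prior) successes and failures.
Total across both batches: 30−8=22 clicks, 25−2=23 non-clicks.
Subtract the second batch: 22−13=9 clicks and 23−3=20 non-clicks.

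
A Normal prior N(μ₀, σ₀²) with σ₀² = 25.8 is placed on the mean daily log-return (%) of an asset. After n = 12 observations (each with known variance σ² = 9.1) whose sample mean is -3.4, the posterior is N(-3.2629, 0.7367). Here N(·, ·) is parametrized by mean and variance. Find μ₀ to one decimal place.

With known observation variance, the Normal–Normal posterior has precision τ_n = τ₀ + n/σ² and mean μ_n = (τ₀μ₀ + (n/σ²)x̄)/τ_n.
Here τ₀ = 1/25.8 = 0.038760 and τ_data = 12/9.1 = 1.318681, so τ_n = 1.357441.
Rearranging for μ₀: μ₀ = (μ_n·τ_n − τ_data·x̄)/τ₀ = (-3.2629·1.357441 − 1.318681·-3.4) / 0.038760 = 0.054321/0.038760 ≈ 1.4.

μ₀ = 1.4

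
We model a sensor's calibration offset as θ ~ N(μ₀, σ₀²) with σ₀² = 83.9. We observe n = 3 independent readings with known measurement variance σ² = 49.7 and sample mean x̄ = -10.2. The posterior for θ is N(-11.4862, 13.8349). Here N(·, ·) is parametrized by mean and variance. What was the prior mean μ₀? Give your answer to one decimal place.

With known observation variance, the Normal–Normal posterior has precision τ_n = τ₀ + n/σ² and mean μ_n = (τ₀μ₀ + (n/σ²)x̄)/τ_n.
Here τ₀ = 1/83.9 = 0.011919 and τ_data = 3/49.7 = 0.060362, so τ_n = 0.072281.
Rearranging for μ₀: μ₀ = (μ_n·τ_n − τ_data·x̄)/τ₀ = (-11.4862·0.072281 − 0.060362·-10.2) / 0.011919 = -0.214542/0.011919 ≈ -18.0.

μ₀ = -18.0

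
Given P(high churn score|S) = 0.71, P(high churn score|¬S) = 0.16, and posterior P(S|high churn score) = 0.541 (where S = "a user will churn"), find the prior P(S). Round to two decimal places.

P(S) = 0.21

In odds form, posterior odds = prior odds × likelihood ratio, so prior odds = posterior odds ÷ LR.
Posterior odds = 0.541/(1−0.541) = 1.1786. LR = 0.71/0.16 = 4.4375.
Prior odds = 1.1786/4.4375 = 0.2656, so P(S) = 0.2656/(1+0.2656) ≈ 0.21.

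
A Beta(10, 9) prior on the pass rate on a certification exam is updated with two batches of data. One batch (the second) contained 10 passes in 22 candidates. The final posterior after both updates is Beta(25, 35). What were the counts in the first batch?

5 passes and 14 failures

Sequential conjugate updates are equivalent to a single update on the pooled data, so total successes = posterior α − prior α and total failures = posterior β − prior β.
Total across both batches: 25−10=15 passes, 35−9=26 failures.
Subtract the second batch: 15−10=5 passes and 26−12=14 failures.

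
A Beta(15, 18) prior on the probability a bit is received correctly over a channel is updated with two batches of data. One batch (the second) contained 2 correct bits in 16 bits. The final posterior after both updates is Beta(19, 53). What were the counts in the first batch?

2 correct bits and 21 errors

Because Beta–binomial updating is additive in the counts, the combined data contributed (α_post−α_prior, β_post−β_prior) successes and failures.
Total across both batches: 19−15=4 correct bits, 53−18=35 errors.
Subtract the second batch: 4−2=2 correct bits and 35−14=21 errors.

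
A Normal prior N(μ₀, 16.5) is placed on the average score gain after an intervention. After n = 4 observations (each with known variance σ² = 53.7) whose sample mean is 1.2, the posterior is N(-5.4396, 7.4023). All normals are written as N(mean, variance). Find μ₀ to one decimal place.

μ₀ = -13.6

With known observation variance, the Normal–Normal posterior has precision τ_n = τ₀ + n/σ² and mean μ_n = (τ₀μ₀ + (n/σ²)x̄)/τ_n.
Here τ₀ = 1/16.5 = 0.060606 and τ_data = 4/53.7 = 0.074488, so τ_n = 0.135094.
Rearranging for μ₀: μ₀ = (μ_n·τ_n − τ_data·x̄)/τ₀ = (-5.4396·0.135094 − 0.074488·1.2) / 0.060606 = -0.824243/0.060606 ≈ -13.6.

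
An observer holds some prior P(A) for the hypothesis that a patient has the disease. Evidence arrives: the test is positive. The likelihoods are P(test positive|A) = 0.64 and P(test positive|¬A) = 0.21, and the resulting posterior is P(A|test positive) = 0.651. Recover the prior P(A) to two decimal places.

P(A) = 0.38

In odds form, posterior odds = prior odds × likelihood ratio, so prior odds = posterior odds ÷ LR.
Posterior odds = 0.651/(1−0.651) = 1.8653. LR = 0.64/0.21 = 3.0476.
Prior odds = 1.8653/3.0476 = 0.6121, so P(A) = 0.6121/(1+0.6121) ≈ 0.38.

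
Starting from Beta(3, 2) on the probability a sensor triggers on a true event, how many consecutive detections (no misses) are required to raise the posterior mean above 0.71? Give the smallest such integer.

k = 2

After k detections and 0 misses the posterior is Beta(3+k, 2), with mean (3+k)/(3+2+k).
Set (3+k)/(5+k) > 0.71 and solve: k > (0.71·5 − 3)/(1 − 0.71) = 1.897.
The smallest integer exceeding 1.897 is 2, and checking k=2: (5)/(7) = 0.7143 > 0.71.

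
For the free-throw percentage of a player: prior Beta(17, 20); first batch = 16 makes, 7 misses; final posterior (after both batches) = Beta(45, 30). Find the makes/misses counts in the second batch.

12 makes and 3 misses

Because Beta–binomial updating is additive in the counts, the combined data contributed (α_post−α_prior, β_post−β_prior) successes and failures.
Total across both batches: 45−17=28 makes, 30−20=10 misses.
Subtract the first batch: 28−16=12 makes and 10−7=3 misses.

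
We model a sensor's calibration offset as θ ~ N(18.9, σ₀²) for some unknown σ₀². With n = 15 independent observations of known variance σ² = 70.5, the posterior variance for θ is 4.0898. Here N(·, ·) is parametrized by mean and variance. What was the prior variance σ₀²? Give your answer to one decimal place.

σ₀² = 31.5

Posterior precision equals prior precision plus data precision: 1/σ_n² = 1/σ₀² + n/σ².
So 1/σ₀² = 1/4.0898 − 15/70.5 = 0.244511 − 0.212766 = 0.031745.
Hence σ₀² = 1/0.031745 ≈ 31.5.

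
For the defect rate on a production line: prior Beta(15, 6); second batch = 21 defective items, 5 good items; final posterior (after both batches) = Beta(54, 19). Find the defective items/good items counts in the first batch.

18 defective items and 8 good items

Because Beta–binomial updating is additive in the counts, the combined data contributed (α_post−α_prior, β_post−β_prior) successes and failures.
Total across both batches: 54−15=39 defective items, 19−6=13 good items.
Subtract the second batch: 39−21=18 defective items and 13−5=8 good items.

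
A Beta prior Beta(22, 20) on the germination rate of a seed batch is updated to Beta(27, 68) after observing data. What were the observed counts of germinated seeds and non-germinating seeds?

Under Beta–binomial conjugacy the posterior parameters are (a+s, b+f).
Match parameters: s=27−22=5, f=68−20=48.

5 germinated seeds and 48 non-germinating seeds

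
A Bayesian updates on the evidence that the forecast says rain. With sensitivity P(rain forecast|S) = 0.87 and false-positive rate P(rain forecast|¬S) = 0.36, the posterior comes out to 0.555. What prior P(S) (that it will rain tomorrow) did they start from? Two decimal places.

In odds form, posterior odds = prior odds × likelihood ratio, so prior odds = posterior odds ÷ LR.
Posterior odds = 0.555/(1−0.555) = 1.2472. LR = 0.87/0.36 = 2.4167.
Prior odds = 1.2472/2.4167 = 0.5161, so P(S) = 0.5161/(1+0.5161) ≈ 0.34.

P(S) = 0.34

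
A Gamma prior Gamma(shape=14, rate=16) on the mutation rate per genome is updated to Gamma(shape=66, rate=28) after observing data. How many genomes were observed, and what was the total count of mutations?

n = 12 genomes with total 52 mutations

Gamma–Poisson conjugacy: posterior shape = α + Σxᵢ, posterior rate = β + n.
Matching: Σxᵢ = 66 − 14 = 52 and n = 28 − 16 = 12.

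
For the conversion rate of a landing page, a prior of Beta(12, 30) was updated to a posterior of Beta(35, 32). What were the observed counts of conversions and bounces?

23 conversions and 2 bounces

Under Beta–binomial conjugacy the posterior parameters are (α+s, β+f).
Match parameters: s=35−12=23, f=32−30=2.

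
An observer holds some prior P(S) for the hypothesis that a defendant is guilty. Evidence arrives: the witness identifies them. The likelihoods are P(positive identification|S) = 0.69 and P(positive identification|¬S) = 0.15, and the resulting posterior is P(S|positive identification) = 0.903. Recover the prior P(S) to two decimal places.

P(S) = 0.67

Bayes' rule in odds form gives O(S|E) = O(S)·[P(E|S)/P(E|¬S)], hence O(S) = O(S|E)/LR.
Posterior odds = 0.903/(1−0.903) = 9.3093. LR = 0.69/0.15 = 4.6000.
Prior odds = 9.3093/4.6000 = 2.0238, so P(S) = 2.0238/(1+2.0238) ≈ 0.67.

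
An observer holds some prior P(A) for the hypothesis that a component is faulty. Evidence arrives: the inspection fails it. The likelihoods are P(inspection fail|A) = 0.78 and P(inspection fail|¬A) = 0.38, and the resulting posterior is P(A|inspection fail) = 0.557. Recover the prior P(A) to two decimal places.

P(A) = 0.38

Bayes' rule in odds form gives O(A|E) = O(A)·[P(E|A)/P(E|¬A)], hence O(A) = O(A|E)/LR.
Posterior odds = 0.557/(1−0.557) = 1.2573. LR = 0.78/0.38 = 2.0526.
Prior odds = 1.2573/2.0526 = 0.6125, so P(A) = 0.6125/(1+0.6125) ≈ 0.38.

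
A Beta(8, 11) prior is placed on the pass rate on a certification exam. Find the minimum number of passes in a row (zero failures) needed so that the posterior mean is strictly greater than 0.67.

k = 15

After k passes and 0 failures the posterior is Beta(8+k, 11), with mean (8+k)/(8+11+k).
Set (8+k)/(19+k) > 0.67 and solve: k > (0.67·19 − 8)/(1 − 0.67) = 14.333.
The smallest integer exceeding 14.333 is 15, and checking k=15: (23)/(34) = 0.6765 > 0.67.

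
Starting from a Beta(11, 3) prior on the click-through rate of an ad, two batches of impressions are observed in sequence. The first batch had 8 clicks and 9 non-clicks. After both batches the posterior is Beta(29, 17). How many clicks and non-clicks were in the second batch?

Because Beta–binomial updating is additive in the counts, the combined data contributed (α_post−α_prior, β_post−β_prior) successes and failures.
Total across both batches: 29−11=18 clicks, 17−3=14 non-clicks.
Subtract the first batch: 18−8=10 clicks and 14−9=5 non-clicks.

10 clicks and 5 non-clicks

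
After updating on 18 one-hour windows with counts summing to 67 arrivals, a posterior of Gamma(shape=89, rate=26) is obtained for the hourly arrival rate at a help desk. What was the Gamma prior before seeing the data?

Gamma–Poisson conjugacy: posterior shape = α + Σxᵢ, posterior rate = β + n.
So α = 89 − 67 = 22 and β = 26 − 18 = 8.

Gamma(shape=22, rate=8)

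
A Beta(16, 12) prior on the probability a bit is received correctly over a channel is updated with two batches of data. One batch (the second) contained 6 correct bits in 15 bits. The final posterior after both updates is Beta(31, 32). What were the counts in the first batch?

9 correct bits and 11 errors

Sequential conjugate updates are equivalent to a single update on the pooled data, so total successes = posterior α − prior α and total failures = posterior β − prior β.
Total across both batches: 31−16=15 correct bits, 32−12=20 errors.
Subtract the second batch: 15−6=9 correct bits and 20−9=11 errors.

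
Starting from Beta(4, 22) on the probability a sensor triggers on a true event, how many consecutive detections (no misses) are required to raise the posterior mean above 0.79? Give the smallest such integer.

After k detections and 0 misses the posterior is Beta(4+k, 22), with mean (4+k)/(4+22+k).
Set (4+k)/(26+k) > 0.79 and solve: k > (0.79·26 − 4)/(1 − 0.79) = 78.762.
The smallest integer exceeding 78.762 is 79.

k = 79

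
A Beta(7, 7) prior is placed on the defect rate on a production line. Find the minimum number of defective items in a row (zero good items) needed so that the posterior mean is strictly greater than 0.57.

After k defective items and 0 good items the posterior is Beta(7+k, 7), with mean (7+k)/(7+7+k).
Set (7+k)/(14+k) > 0.57 and solve: k > (0.57·14 − 7)/(1 − 0.57) = 2.279.
The smallest integer exceeding 2.279 is 3.

k = 3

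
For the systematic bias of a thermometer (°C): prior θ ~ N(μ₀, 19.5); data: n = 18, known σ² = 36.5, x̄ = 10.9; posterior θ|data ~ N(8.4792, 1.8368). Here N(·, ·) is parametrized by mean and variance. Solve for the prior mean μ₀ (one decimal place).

With known observation variance, the Normal–Normal posterior has precision τ_n = τ₀ + n/σ² and mean μ_n = (τ₀μ₀ + (n/σ²)x̄)/τ_n.
Here τ₀ = 1/19.5 = 0.051282 and τ_data = 18/36.5 = 0.493151, so τ_n = 0.544433.
Rearranging for μ₀: μ₀ = (μ_n·τ_n − τ_data·x̄)/τ₀ = (8.4792·0.544433 − 0.493151·10.9) / 0.051282 = -0.758990/0.051282 ≈ -14.8.

μ₀ = -14.8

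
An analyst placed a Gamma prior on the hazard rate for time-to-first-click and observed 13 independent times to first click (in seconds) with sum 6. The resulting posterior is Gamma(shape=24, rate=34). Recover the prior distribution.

Gamma(shape=11, rate=28)

For an exponential likelihood with a Gamma(α, β) prior on the rate, n observations with total T give posterior Gamma(α+n, β+T).
So α = 24 − 13 = 11 and β = 34 − 6 = 28.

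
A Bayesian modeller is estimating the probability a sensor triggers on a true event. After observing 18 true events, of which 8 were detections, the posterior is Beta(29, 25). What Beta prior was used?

Beta(21, 15)

Under Beta–binomial conjugacy the posterior parameters are (a+s, b+f).
Subtract the data counts: 29−8=21, 25−10=15.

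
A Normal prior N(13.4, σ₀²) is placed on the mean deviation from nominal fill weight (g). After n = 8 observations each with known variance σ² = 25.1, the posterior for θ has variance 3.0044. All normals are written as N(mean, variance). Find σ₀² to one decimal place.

Posterior precision equals prior precision plus data precision: 1/σ_n² = 1/σ₀² + n/σ².
So 1/σ₀² = 1/3.0044 − 8/25.1 = 0.332845 − 0.318725 = 0.014120.
Hence σ₀² = 1/0.014120 ≈ 70.8.

σ₀² = 70.8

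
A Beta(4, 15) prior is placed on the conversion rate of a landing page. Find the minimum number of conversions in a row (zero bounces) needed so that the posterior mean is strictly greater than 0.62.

After k conversions and 0 bounces the posterior is Beta(4+k, 15), with mean (4+k)/(4+15+k).
Set (4+k)/(19+k) > 0.62 and solve: k > (0.62·19 − 4)/(1 − 0.62) = 20.474.
The smallest integer exceeding 20.474 is 21.

k = 21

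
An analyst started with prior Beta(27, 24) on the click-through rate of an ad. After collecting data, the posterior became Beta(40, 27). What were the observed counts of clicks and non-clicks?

13 clicks and 3 non-clicks

A Beta(α, β) prior with s successes and f failures in binomial data gives a Beta(α+s, β+f) posterior.
So s = 40 − 27 = 13 and f = 27 − 24 = 3.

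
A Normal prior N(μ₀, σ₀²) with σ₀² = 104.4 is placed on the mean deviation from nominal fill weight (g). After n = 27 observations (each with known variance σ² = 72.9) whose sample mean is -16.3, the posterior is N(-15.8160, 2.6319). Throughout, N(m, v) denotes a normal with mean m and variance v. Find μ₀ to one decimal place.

μ₀ = 2.9

With known observation variance, the Normal–Normal posterior has precision τ_n = τ₀ + n/σ² and mean μ_n = (τ₀μ₀ + (n/σ²)x̄)/τ_n.
Here τ₀ = 1/104.4 = 0.009579 and τ_data = 27/72.9 = 0.370370, so τ_n = 0.379949.
Rearranging for μ₀: μ₀ = (μ_n·τ_n − τ_data·x̄)/τ₀ = (-15.8160·0.379949 − 0.370370·-16.3) / 0.009579 = 0.027758/0.009579 ≈ 2.9.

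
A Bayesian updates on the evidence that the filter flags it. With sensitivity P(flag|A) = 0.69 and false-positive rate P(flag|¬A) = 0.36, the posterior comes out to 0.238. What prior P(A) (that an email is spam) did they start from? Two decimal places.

P(A) = 0.14

Bayes' rule in odds form gives O(A|E) = O(A)·[P(E|A)/P(E|¬A)], hence O(A) = O(A|E)/LR.
Posterior odds = 0.238/(1−0.238) = 0.3123. LR = 0.69/0.36 = 1.9167.
Prior odds = 0.3123/1.9167 = 0.1629, so P(A) = 0.1629/(1+0.1629) ≈ 0.14.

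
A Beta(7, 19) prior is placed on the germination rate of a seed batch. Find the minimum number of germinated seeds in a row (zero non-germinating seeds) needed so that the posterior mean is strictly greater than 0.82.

k = 80

After k germinated seeds and 0 non-germinating seeds the posterior is Beta(7+k, 19), with mean (7+k)/(7+19+k).
Set (7+k)/(26+k) > 0.82 and solve: k > (0.82·26 − 7)/(1 − 0.82) = 79.556.
The smallest integer exceeding 79.556 is 80, and checking k=80: (87)/(106) = 0.8208 > 0.82.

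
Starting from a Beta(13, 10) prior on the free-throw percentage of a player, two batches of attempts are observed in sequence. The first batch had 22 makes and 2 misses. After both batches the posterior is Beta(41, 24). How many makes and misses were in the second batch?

6 makes and 12 misses

Sequential conjugate updates are equivalent to a single update on the pooled data, so total successes = posterior α − prior α and total failures = posterior β − prior β.
Total across both batches: 41−13=28 makes, 24−10=14 misses.
Subtract the first batch: 28−22=6 makes and 14−2=12 misses.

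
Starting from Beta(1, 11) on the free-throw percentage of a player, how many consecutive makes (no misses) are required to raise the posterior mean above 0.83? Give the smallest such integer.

After k makes and 0 misses the posterior is Beta(1+k, 11), with mean (1+k)/(1+11+k).
Set (1+k)/(12+k) > 0.83 and solve: k > (0.83·12 − 1)/(1 − 0.83) = 52.706.
The smallest integer exceeding 52.706 is 53, and checking k=53: (54)/(65) = 0.8308 > 0.83.

k = 53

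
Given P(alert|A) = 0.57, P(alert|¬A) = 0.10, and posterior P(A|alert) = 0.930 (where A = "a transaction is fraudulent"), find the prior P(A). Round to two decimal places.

P(A) = 0.70

In odds form, posterior odds = prior odds × likelihood ratio, so prior odds = posterior odds ÷ LR.
Posterior odds = 0.930/(1−0.930) = 13.2857. LR = 0.57/0.10 = 5.7000.
Prior odds = 13.2857/5.7000 = 2.3308, so P(A) = 2.3308/(1+2.3308) ≈ 0.70.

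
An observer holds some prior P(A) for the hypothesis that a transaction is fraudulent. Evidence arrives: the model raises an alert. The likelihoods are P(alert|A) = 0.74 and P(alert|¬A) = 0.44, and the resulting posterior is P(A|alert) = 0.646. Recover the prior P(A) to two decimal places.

Bayes' rule in odds form gives O(A|E) = O(A)·[P(E|A)/P(E|¬A)], hence O(A) = O(A|E)/LR.
Posterior odds = 0.646/(1−0.646) = 1.8249. LR = 0.74/0.44 = 1.6818.
Prior odds = 1.8249/1.6818 = 1.0851, so P(A) = 1.0851/(1+1.0851) ≈ 0.52.

P(A) = 0.52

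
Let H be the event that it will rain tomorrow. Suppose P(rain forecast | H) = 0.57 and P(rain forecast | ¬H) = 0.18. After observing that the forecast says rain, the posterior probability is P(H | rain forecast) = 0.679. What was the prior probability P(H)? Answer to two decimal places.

In odds form, posterior odds = prior odds × likelihood ratio, so prior odds = posterior odds ÷ LR.
Posterior odds = 0.679/(1−0.679) = 2.1153. LR = 0.57/0.18 = 3.1667.
Prior odds = 2.1153/3.1667 = 0.6680, so P(H) = 0.6680/(1+0.6680) ≈ 0.40.

P(H) = 0.40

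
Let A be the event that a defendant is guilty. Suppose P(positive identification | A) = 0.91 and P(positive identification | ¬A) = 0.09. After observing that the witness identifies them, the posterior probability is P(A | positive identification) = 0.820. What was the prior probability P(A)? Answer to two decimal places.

P(A) = 0.31

Bayes' rule in odds form gives O(A|E) = O(A)·[P(E|A)/P(E|¬A)], hence O(A) = O(A|E)/LR.
Posterior odds = 0.820/(1−0.820) = 4.5556. LR = 0.91/0.09 = 10.1111.
Prior odds = 4.5556/10.1111 = 0.4506, so P(A) = 0.4506/(1+0.4506) ≈ 0.31.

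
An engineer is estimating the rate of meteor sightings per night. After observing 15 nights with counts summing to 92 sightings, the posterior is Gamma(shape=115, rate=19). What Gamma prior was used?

Gamma(shape=23, rate=4)

A Gamma(α, β) prior (rate parametrization) on a Poisson rate with n observations summing to S gives posterior Gamma(α+S, β+n).
So α = 115 − 92 = 23 and β = 19 − 15 = 4.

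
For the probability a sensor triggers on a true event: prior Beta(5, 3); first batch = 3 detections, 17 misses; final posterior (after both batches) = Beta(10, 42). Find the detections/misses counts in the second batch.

Because Beta–binomial updating is additive in the counts, the combined data contributed (α_post−α_prior, β_post−β_prior) successes and failures.
Total across both batches: 10−5=5 detections, 42−3=39 misses.
Subtract the first batch: 5−3=2 detections and 39−17=22 misses.

2 detections and 22 misses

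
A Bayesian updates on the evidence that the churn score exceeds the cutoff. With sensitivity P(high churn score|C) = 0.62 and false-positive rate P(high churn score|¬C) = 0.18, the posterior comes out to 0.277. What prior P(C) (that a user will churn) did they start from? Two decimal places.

P(C) = 0.10

Bayes' rule in odds form gives O(C|E) = O(C)·[P(E|C)/P(E|¬C)], hence O(C) = O(C|E)/LR.
Posterior odds = 0.277/(1−0.277) = 0.3831. LR = 0.62/0.18 = 3.4444.
Prior odds = 0.3831/3.4444 = 0.1112, so P(C) = 0.1112/(1+0.1112) ≈ 0.10.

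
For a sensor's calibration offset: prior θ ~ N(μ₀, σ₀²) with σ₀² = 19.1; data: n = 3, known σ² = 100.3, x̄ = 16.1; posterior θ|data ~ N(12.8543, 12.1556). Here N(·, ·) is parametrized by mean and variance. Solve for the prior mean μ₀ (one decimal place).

μ₀ = 11.0

With known observation variance, the Normal–Normal posterior has precision τ_n = τ₀ + n/σ² and mean μ_n = (τ₀μ₀ + (n/σ²)x̄)/τ_n.
Here τ₀ = 1/19.1 = 0.052356 and τ_data = 3/100.3 = 0.029910, so τ_n = 0.082266.
Rearranging for μ₀: μ₀ = (μ_n·τ_n − τ_data·x̄)/τ₀ = (12.8543·0.082266 − 0.029910·16.1) / 0.052356 = 0.575921/0.052356 ≈ 11.0.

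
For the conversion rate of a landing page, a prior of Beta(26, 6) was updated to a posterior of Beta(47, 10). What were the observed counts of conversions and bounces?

Beta is conjugate to the binomial likelihood: posterior = Beta(a+s, b+f).
So s = 47 − 26 = 21 and f = 10 − 6 = 4.

21 conversions and 4 bounces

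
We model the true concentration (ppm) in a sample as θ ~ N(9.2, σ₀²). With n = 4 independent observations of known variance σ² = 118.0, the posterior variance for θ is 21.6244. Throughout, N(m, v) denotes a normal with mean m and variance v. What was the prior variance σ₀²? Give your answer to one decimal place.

σ₀² = 81.0

For the Normal–Normal model with known σ², precisions add: τ_n = τ₀ + n/σ².
So 1/σ₀² = 1/21.6244 − 4/118.0 = 0.046244 − 0.033898 = 0.012346.
Hence σ₀² = 1/0.012346 ≈ 81.0.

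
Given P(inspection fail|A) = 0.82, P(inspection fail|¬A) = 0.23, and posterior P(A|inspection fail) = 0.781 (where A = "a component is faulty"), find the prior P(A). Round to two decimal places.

P(A) = 0.50

In odds form, posterior odds = prior odds × likelihood ratio, so prior odds = posterior odds ÷ LR.
Posterior odds = 0.781/(1−0.781) = 3.5662. LR = 0.82/0.23 = 3.5652.
Prior odds = 3.5662/3.5652 = 1.0003, so P(A) = 1.0003/(1+1.0003) ≈ 0.50.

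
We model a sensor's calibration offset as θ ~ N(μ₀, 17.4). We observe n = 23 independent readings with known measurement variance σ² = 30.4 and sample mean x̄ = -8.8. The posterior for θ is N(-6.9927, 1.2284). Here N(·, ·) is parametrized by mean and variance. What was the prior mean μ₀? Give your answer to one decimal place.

With known observation variance, the Normal–Normal posterior has precision τ_n = τ₀ + n/σ² and mean μ_n = (τ₀μ₀ + (n/σ²)x̄)/τ_n.
Here τ₀ = 1/17.4 = 0.057471 and τ_data = 23/30.4 = 0.756579, so τ_n = 0.814050.
Rearranging for μ₀: μ₀ = (μ_n·τ_n − τ_data·x̄)/τ₀ = (-6.9927·0.814050 − 0.756579·-8.8) / 0.057471 = 0.965488/0.057471 ≈ 16.8.

μ₀ = 16.8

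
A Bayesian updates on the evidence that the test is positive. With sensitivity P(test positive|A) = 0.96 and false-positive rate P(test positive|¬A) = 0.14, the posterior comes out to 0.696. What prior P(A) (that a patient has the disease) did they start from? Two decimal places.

P(A) = 0.25

Bayes' rule in odds form gives O(A|E) = O(A)·[P(E|A)/P(E|¬A)], hence O(A) = O(A|E)/LR.
Posterior odds = 0.696/(1−0.696) = 2.2895. LR = 0.96/0.14 = 6.8571.
Prior odds = 2.2895/6.8571 = 0.3339, so P(A) = 0.3339/(1+0.3339) ≈ 0.25.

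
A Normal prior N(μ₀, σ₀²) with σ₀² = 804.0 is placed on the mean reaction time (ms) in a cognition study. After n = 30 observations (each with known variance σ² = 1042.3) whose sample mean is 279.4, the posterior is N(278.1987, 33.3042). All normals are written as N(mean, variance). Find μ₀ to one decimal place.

The posterior mean is a precision-weighted average: μ_n = (τ₀μ₀ + τ_data·x̄)/(τ₀+τ_data), with τ₀=1/σ₀² and τ_data=n/σ².
Here τ₀ = 1/804.0 = 0.001244 and τ_data = 30/1042.3 = 0.028783, so τ_n = 0.030027.
Rearranging for μ₀: μ₀ = (μ_n·τ_n − τ_data·x̄)/τ₀ = (278.1987·0.030027 − 0.028783·279.4) / 0.001244 = 0.311502/0.001244 ≈ 250.4.

μ₀ = 250.4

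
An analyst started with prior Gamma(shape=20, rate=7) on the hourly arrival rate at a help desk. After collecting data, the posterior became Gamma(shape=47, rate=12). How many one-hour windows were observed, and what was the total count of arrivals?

A Gamma(α, β) prior (rate parametrization) on a Poisson rate with n observations summing to S gives posterior Gamma(α+S, β+n).
Matching: Σxᵢ = 47 − 20 = 27 and n = 12 − 7 = 5.

n = 5 one-hour windows with total 27 arrivals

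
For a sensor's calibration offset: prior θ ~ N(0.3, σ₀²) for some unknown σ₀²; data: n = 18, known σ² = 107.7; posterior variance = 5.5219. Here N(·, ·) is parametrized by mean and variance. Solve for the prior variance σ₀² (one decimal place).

For the Normal–Normal model with known σ², precisions add: τ_n = τ₀ + n/σ².
So 1/σ₀² = 1/5.5219 − 18/107.7 = 0.181097 − 0.167131 = 0.013966.
Hence σ₀² = 1/0.013966 ≈ 71.6.

σ₀² = 71.6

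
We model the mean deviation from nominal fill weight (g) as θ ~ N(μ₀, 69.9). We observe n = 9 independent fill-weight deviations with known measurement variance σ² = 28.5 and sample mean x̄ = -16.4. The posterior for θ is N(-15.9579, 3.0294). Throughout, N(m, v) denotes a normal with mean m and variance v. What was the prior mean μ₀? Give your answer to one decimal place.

With known observation variance, the Normal–Normal posterior has precision τ_n = τ₀ + n/σ² and mean μ_n = (τ₀μ₀ + (n/σ²)x̄)/τ_n.
Here τ₀ = 1/69.9 = 0.014306 and τ_data = 9/28.5 = 0.315789, so τ_n = 0.330095.
Rearranging for μ₀: μ₀ = (μ_n·τ_n − τ_data·x̄)/τ₀ = (-15.9579·0.330095 − 0.315789·-16.4) / 0.014306 = -0.088683/0.014306 ≈ -6.2.

μ₀ = -6.2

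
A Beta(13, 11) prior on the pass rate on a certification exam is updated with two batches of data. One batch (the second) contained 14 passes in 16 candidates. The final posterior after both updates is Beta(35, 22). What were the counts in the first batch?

8 passes and 9 failures

Sequential conjugate updates are equivalent to a single update on the pooled data, so total successes = posterior α − prior α and total failures = posterior β − prior β.
Total across both batches: 35−13=22 passes, 22−11=11 failures.
Subtract the second batch: 22−14=8 passes and 11−2=9 failures.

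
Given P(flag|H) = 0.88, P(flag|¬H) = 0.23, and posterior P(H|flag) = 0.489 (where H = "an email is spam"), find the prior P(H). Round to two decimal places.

P(H) = 0.20

In odds form, posterior odds = prior odds × likelihood ratio, so prior odds = posterior odds ÷ LR.
Posterior odds = 0.489/(1−0.489) = 0.9569. LR = 0.88/0.23 = 3.8261.
Prior odds = 0.9569/3.8261 = 0.2501, so P(H) = 0.2501/(1+0.2501) ≈ 0.20.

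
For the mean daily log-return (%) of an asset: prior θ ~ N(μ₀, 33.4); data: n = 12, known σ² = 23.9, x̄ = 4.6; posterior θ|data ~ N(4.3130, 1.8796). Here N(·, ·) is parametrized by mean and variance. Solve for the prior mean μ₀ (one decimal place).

The posterior mean is a precision-weighted average: μ_n = (τ₀μ₀ + τ_data·x̄)/(τ₀+τ_data), with τ₀=1/σ₀² and τ_data=n/σ².
Here τ₀ = 1/33.4 = 0.029940 and τ_data = 12/23.9 = 0.502092, so τ_n = 0.532032.
Rearranging for μ₀: μ₀ = (μ_n·τ_n − τ_data·x̄)/τ₀ = (4.3130·0.532032 − 0.502092·4.6) / 0.029940 = -0.014969/0.029940 ≈ -0.5.

μ₀ = -0.5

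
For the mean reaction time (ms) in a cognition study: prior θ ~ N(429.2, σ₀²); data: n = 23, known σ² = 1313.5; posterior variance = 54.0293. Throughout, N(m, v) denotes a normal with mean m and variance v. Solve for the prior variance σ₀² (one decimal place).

σ₀² = 1002.0

For the Normal–Normal model with known σ², precisions add: τ_n = τ₀ + n/σ².
So 1/σ₀² = 1/54.0293 − 23/1313.5 = 0.018508 − 0.017510 = 0.000998.
Hence σ₀² = 1/0.000998 ≈ 1002.0.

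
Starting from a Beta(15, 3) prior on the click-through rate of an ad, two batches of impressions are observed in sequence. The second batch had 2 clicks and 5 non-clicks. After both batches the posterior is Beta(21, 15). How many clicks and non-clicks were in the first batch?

4 clicks and 7 non-clicks

Sequential conjugate updates are equivalent to a single update on the pooled data, so total successes = posterior α − prior α and total failures = posterior β − prior β.
Total across both batches: 21−15=6 clicks, 15−3=12 non-clicks.
Subtract the second batch: 6−2=4 clicks and 12−5=7 non-clicks.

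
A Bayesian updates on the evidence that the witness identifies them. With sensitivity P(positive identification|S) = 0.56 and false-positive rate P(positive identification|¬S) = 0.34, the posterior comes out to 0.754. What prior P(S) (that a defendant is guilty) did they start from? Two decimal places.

P(S) = 0.65

Bayes' rule in odds form gives O(S|E) = O(S)·[P(E|S)/P(E|¬S)], hence O(S) = O(S|E)/LR.
Posterior odds = 0.754/(1−0.754) = 3.0650. LR = 0.56/0.34 = 1.6471.
Prior odds = 3.0650/1.6471 = 1.8608, so P(S) = 1.8608/(1+1.8608) ≈ 0.65.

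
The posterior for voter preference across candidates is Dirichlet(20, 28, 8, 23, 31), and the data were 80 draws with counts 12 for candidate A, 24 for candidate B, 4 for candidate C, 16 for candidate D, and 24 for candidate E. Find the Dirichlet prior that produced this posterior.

Dirichlet(8, 4, 4, 7, 7)

For a Dirichlet(α) prior with multinomial counts c, the posterior is Dirichlet(α + c) componentwise.
Subtract each count from the matching posterior parameter: 20−12=8, 28−24=4, 8−4=4, 23−16=7, 31−24=7.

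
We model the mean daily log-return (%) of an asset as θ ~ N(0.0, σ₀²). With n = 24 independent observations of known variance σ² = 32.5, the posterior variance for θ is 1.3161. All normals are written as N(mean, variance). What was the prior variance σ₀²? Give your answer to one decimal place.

σ₀² = 46.8

For the Normal–Normal model with known σ², precisions add: τ_n = τ₀ + n/σ².
So 1/σ₀² = 1/1.3161 − 24/32.5 = 0.759821 − 0.738462 = 0.021359.
Hence σ₀² = 1/0.021359 ≈ 46.8.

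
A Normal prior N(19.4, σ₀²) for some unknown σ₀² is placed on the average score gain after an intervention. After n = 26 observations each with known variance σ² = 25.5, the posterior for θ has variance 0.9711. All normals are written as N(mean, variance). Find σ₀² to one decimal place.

σ₀² = 98.5

For the Normal–Normal model with known σ², precisions add: τ_n = τ₀ + n/σ².
So 1/σ₀² = 1/0.9711 − 26/25.5 = 1.029760 − 1.019608 = 0.010152.
Hence σ₀² = 1/0.010152 ≈ 98.5.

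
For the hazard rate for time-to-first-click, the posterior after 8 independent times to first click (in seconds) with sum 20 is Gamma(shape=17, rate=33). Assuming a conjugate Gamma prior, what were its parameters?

For an exponential likelihood with a Gamma(α, β) prior on the rate, n observations with total T give posterior Gamma(α+n, β+T).
So α = 17 − 8 = 9 and β = 33 − 20 = 13.

Gamma(shape=9, rate=13)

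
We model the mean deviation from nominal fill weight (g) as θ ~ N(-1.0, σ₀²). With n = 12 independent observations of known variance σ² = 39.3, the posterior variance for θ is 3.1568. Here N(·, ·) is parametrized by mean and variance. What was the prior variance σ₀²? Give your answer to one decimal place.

σ₀² = 87.5

For the Normal–Normal model with known σ², precisions add: τ_n = τ₀ + n/σ².
So 1/σ₀² = 1/3.1568 − 12/39.3 = 0.316776 − 0.305344 = 0.011432.
Hence σ₀² = 1/0.011432 ≈ 87.5.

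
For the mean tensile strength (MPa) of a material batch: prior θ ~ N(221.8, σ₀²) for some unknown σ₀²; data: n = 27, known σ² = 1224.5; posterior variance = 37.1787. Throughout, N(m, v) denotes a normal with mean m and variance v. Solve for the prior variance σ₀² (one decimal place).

σ₀² = 206.3

Posterior precision equals prior precision plus data precision: 1/σ_n² = 1/σ₀² + n/σ².
So 1/σ₀² = 1/37.1787 − 27/1224.5 = 0.026897 − 0.022050 = 0.004847.
Hence σ₀² = 1/0.004847 ≈ 206.3.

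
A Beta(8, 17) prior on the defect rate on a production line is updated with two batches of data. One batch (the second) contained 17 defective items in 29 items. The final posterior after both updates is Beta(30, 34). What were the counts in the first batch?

Sequential conjugate updates are equivalent to a single update on the pooled data, so total successes = posterior α − prior α and total failures = posterior β − prior β.
Total across both batches: 30−8=22 defective items, 34−17=17 good items.
Subtract the second batch: 22−17=5 defective items and 17−12=5 good items.

5 defective items and 5 good items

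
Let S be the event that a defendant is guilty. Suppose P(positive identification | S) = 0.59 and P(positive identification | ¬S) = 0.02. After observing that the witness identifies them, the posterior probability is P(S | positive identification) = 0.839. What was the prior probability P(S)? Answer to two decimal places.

P(S) = 0.15

Bayes' rule in odds form gives O(S|E) = O(S)·[P(E|S)/P(E|¬S)], hence O(S) = O(S|E)/LR.
Posterior odds = 0.839/(1−0.839) = 5.2112. LR = 0.59/0.02 = 29.5000.
Prior odds = 5.2112/29.5000 = 0.1767, so P(S) = 0.1767/(1+0.1767) ≈ 0.15.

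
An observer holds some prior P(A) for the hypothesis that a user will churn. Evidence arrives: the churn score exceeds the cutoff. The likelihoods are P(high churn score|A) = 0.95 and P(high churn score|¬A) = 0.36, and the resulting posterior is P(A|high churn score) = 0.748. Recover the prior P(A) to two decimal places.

Bayes' rule in odds form gives O(A|E) = O(A)·[P(E|A)/P(E|¬A)], hence O(A) = O(A|E)/LR.
Posterior odds = 0.748/(1−0.748) = 2.9683. LR = 0.95/0.36 = 2.6389.
Prior odds = 2.9683/2.6389 = 1.1248, so P(A) = 1.1248/(1+1.1248) ≈ 0.53.

P(A) = 0.53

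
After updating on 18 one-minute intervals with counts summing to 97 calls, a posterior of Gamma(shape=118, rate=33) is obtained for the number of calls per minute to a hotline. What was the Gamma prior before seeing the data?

Gamma(shape=21, rate=15)

Gamma–Poisson conjugacy: posterior shape = α + Σxᵢ, posterior rate = β + n.
So α = 118 − 97 = 21 and β = 33 − 18 = 15.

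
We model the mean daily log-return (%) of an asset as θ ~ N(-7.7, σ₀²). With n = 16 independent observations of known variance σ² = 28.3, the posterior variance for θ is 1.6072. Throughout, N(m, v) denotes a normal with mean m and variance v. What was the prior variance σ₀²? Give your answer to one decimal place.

σ₀² = 17.6

Posterior precision equals prior precision plus data precision: 1/σ_n² = 1/σ₀² + n/σ².
So 1/σ₀² = 1/1.6072 − 16/28.3 = 0.622200 − 0.565371 = 0.056829.
Hence σ₀² = 1/0.056829 ≈ 17.6.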